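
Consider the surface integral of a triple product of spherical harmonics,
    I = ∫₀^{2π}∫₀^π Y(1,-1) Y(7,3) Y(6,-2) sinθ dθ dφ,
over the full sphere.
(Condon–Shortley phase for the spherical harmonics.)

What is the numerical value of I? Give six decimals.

m-sum 0 ✓  L=14 even ✓  6≤6≤8 ✓
Π(2lᵢ+1) = 3×15×13 = 585
triangle coeff Δ(1,7,6) = 1/1365
Σ_t [1,1]: t=1:−1/518400 = -1/518400
(3j)²=7/195 [(1 7 6; 0 0 0)], sign=-1
Σ_t [2,2]: t=2:+1/1935360 = 1/1935360
(3j)²=3/91 [(1 7 6; -1 3 -2)], sign=+1
⇒ 4πI² = 9/13
I = (-1)√(9/13/(4π)) = -0.23471705

-0.234717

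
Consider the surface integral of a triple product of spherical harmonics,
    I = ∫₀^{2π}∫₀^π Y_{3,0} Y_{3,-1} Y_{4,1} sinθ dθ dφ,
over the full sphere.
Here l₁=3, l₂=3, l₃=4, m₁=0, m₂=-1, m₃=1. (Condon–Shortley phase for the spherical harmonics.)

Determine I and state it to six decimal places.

-0.099323

Checks pass: Σm=0; 10 even; l₃=4∈[0,6].
(2·3+1)(2·3+1)(2·4+1) = 441
Δ: 2! 4! 4! / 11! → 1/34650
sum: t=0:+1/72 t=1:−1/16 t=2:+1/72 = -5/144
3j²(3 3 4; 0 0 0) = Δ·Π!·Σ² = 2/77  (sign -1)
sum: t=0:+1/48 t=1:−1/24 t=2:+1/288 = -5/288
3j²(3 3 4; 0 -1 1) = Δ·Π!·Σ² = 5/462  (sign +1)
combine: 4πI² = 441·2/77·5/462 = 15/121
take √, sign -1: I = -0.09932258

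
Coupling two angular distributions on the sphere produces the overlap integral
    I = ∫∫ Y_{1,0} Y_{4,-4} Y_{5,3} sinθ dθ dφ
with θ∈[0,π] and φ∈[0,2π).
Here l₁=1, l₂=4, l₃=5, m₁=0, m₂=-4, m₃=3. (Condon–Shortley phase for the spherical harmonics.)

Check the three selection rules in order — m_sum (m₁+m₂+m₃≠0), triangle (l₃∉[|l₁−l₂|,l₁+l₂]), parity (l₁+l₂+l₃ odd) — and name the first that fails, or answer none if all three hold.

m₁+m₂+m₃ = 0 − 4 + 3 = -1  ✗
triangle: |1−4|=3 ≤ l₃=5 ≤ 1+4=5
parity: l₁+l₂+l₃ = 10 is even

m_sum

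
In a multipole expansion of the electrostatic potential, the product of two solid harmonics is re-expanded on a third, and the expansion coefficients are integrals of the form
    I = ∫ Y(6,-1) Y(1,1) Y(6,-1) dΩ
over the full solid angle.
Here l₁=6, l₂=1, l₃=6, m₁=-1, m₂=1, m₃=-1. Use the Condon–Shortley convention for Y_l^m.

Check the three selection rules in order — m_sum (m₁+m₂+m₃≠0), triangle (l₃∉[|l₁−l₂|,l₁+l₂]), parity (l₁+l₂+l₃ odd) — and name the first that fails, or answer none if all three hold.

azimuthal sum: -1 + 1 − 1 = -1  ✗
5 ≤ 6 ≤ 7 (triangle on l)
L = 6 + 1 + 6 = 13 (odd)

m_sum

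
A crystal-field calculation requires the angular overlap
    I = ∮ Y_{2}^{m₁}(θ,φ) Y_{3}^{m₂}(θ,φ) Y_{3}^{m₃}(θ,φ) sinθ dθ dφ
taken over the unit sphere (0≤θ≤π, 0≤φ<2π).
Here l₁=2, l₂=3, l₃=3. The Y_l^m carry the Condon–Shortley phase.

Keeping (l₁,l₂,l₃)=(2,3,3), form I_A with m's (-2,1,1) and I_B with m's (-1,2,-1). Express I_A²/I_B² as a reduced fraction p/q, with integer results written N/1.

l's match ⇒ only the (l;m) 3-j factors differ between A and B.
A: triangle coeff Δ(2,3,3) = 1/3780; Σ_t [2,2]: t=2:+1/16 = 1/16; (3j)²=2/35 [(2 3 3; -2 1 1)], sign=+1
B: triangle coeff Δ(2,3,3) = 1/3780; Σ_t [1,2]: t=1:−1/48 t=2:+1/12 = 1/16; (3j)²=1/28 [(2 3 3; -1 2 -1)], sign=+1
I_A²/I_B² = (2/35)/(1/28) = 8/5

8/5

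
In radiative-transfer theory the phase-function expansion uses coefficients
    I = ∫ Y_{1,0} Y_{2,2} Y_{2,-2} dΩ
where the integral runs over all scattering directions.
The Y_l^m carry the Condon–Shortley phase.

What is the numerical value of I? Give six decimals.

0.000000

l₁+l₂+l₃=5 is odd: 3j(l;000)=0 ⇒ I=0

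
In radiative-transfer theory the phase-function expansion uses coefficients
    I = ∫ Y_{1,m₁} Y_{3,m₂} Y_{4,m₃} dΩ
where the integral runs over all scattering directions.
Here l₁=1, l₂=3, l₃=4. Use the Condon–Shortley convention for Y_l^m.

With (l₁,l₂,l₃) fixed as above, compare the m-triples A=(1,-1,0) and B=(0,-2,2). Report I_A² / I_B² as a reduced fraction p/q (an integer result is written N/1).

1/2

l's match ⇒ only the (l;m) 3-j factors differ between A and B.
A: triangle coeff Δ(1,3,4) = 1/252; Σ_t [0,0]: t=0:+1/96 = 1/96; (3j)²=1/42 [(1 3 4; 1 -1 0)], sign=+1
B: triangle coeff Δ(1,3,4) = 1/252; Σ_t [0,0]: t=0:+1/120 = 1/120; (3j)²=1/21 [(1 3 4; 0 -2 2)], sign=+1
I_A²/I_B² = (1/42)/(1/21) = 1/2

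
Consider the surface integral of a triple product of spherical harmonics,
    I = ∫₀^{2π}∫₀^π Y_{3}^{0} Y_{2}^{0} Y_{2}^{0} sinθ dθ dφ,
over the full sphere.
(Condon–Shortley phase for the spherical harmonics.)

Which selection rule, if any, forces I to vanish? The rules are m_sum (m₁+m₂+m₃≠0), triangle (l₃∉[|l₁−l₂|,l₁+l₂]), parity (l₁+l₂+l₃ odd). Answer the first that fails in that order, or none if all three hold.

parity

azimuthal sum: 0 + 0 + 0 = 0  ✓
1 ≤ 2 ≤ 5 (triangle on l)  ✓
L = 3 + 2 + 2 = 7 (odd)  ✗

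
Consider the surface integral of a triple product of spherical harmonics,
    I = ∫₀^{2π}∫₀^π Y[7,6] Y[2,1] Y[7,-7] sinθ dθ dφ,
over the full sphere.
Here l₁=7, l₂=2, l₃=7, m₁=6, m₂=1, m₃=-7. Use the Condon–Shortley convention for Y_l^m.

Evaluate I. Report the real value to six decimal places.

-0.170036

Checks pass: Σm=0; 16 even; l₃=7∈[5,9].
(2·7+1)(2·2+1)(2·7+1) = 1125
Δ: 2! 12! 2! / 17! → 1/185640
sum: t=0:+1/2419200 t=1:−1/518400 t=2:+1/2419200 = -1/907200
3j²(7 2 7; 0 0 0) = Δ·Π!·Σ² = 56/3315  (sign +1)
sum: t=1:−1/958003200 = -1/958003200
3j²(7 2 7; 6 1 -7) = Δ·Π!·Σ² = 13/680  (sign -1)
combine: 4πI² = 1125·56/3315·13/680 = 105/289
take √, sign -1: I = -0.17003597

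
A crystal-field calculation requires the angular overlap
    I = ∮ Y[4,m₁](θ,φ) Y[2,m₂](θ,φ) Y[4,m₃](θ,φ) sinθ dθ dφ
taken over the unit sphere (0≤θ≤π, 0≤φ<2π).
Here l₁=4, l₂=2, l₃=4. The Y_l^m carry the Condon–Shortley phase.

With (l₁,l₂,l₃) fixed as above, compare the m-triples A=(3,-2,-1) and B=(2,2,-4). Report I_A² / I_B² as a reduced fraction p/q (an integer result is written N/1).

9/4

l's match ⇒ only the (l;m) 3-j factors differ between A and B.
A: triangle coeff Δ(4,2,4) = 1/13860; Σ_t [0,0]: t=0:+1/480 = 1/480; (3j)²=3/110 [(4 2 4; 3 -2 -1)], sign=-1
B: triangle coeff Δ(4,2,4) = 1/13860; Σ_t [2,2]: t=2:+1/2880 = 1/2880; (3j)²=2/165 [(4 2 4; 2 2 -4)], sign=+1
I_A²/I_B² = (3/110)/(2/165) = 9/4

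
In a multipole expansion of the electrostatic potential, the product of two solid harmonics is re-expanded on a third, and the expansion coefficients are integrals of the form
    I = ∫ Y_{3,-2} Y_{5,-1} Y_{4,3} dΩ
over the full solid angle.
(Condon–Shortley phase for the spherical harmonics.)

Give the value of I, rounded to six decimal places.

0.160929

m-sum 0 ✓  L=12 even ✓  2≤4≤8 ✓
Π(2lᵢ+1) = 7×11×9 = 693
triangle coeff Δ(3,5,4) = 1/180180
Σ_t [1,3]: t=1:−1/576 t=2:+1/144 t=3:−1/576 = 1/288
(3j)²=20/1001 [(3 5 4; 0 0 0)], sign=+1
Σ_t [3,4]: t=3:−1/1440 t=4:+1/17280 = -11/17280
(3j)²=11/468 [(3 5 4; -2 -1 3)], sign=+1
⇒ 4πI² = 55/169
I = (+1)√(55/169/(4π)) = 0.16092854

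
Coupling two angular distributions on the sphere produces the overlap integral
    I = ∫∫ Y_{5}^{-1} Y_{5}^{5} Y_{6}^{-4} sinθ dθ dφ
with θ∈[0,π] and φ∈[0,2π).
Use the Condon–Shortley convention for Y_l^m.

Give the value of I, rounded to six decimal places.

Rules hold: Σm=0, L=16 even, 0≤6≤10.
N = 11·11·13 = 1573
Δ = 4!·6!·6!/17! = 1/28588560
Racah Σ t=0..4: t=0:+1/345600 t=1:−1/13824 t=2:+1/5184 t=3:−1/13824 t=4:+1/345600 = 7/129600
⇒ 3j(5 5 6; 0 0 0)² = 80/7293, sgn +1
Racah Σ t=4..4: t=4:+1/829440 = 1/829440
⇒ 3j(5 5 6; -1 5 -4)² = 225/9724, sgn +1
4πI² = N·(3j₀)²·(3jₘ)² = 1500/3757
I = +1·√(0.399255/4π) = 0.17824613

0.178246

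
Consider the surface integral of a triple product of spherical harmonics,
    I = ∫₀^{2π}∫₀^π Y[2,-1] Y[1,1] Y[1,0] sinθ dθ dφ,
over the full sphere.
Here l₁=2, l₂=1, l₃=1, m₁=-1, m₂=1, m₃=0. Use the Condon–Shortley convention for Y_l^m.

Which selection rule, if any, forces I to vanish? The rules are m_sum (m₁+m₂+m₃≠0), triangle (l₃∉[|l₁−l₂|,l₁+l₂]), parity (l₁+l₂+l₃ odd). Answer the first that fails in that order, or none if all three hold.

azimuthal sum: -1 + 1 + 0 = 0  ✓
1 ≤ 1 ≤ 3 (triangle on l)  ✓
L = 2 + 1 + 1 = 4 (even)  ✓

none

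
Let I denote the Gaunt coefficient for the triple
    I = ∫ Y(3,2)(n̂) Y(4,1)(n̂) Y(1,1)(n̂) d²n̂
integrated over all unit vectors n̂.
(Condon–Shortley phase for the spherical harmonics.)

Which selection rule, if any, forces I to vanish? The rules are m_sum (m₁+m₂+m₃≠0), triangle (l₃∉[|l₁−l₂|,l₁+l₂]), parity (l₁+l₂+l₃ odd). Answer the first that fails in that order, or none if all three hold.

m₁+m₂+m₃ = 2 + 1 + 1 = 4  ✗
triangle: |3−4|=1 ≤ l₃=1 ≤ 3+4=7
parity: l₁+l₂+l₃ = 8 is even

m_sum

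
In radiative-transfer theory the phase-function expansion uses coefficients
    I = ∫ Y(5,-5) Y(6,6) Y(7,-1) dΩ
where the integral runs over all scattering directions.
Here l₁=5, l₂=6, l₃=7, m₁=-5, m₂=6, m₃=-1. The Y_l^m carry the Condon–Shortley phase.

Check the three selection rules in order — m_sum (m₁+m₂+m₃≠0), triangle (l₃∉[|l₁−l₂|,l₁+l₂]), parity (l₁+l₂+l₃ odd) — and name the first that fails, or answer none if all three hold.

none

m₁+m₂+m₃ = -5 + 6 − 1 = 0  ✓
triangle: |5−6|=1 ≤ l₃=7 ≤ 5+6=11  ✓
parity: l₁+l₂+l₃ = 18 is even  ✓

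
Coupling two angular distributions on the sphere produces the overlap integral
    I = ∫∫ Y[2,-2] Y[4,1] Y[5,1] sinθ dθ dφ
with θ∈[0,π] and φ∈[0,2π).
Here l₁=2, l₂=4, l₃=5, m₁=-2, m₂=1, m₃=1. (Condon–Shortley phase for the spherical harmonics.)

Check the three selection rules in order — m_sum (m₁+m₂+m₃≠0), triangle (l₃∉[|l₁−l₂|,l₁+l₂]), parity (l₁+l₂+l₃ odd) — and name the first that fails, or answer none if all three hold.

azimuthal sum: -2 + 1 + 1 = 0  ✓
2 ≤ 5 ≤ 6 (triangle on l)  ✓
L = 2 + 4 + 5 = 11 (odd)  ✗

parity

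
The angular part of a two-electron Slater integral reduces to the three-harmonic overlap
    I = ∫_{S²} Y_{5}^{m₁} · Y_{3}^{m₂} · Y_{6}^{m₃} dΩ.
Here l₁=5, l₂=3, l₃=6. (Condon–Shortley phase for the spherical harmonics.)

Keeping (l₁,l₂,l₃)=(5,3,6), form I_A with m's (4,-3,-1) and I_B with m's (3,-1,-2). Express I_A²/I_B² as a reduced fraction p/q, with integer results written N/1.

Shared (l₁,l₂,l₃)=(5,3,6): N and (l;000)² cancel in I_A²/I_B².
A: Δ = 2!·8!·4!/15! = 1/675675; Racah Σ t=0..0: t=0:+1/241920 = 1/241920; ⇒ 3j(5 3 6; 4 -3 -1)² = 4/1001, sgn -1
B: Δ = 2!·8!·4!/15! = 1/675675; Racah Σ t=0..2: t=0:+1/11520 t=1:−1/30240 t=2:+1/1935360 = 1/18432; ⇒ 3j(5 3 6; 3 -1 -2)² = 7/429, sgn +1
I_A²/I_B² = (4/1001)/(7/429) = 12/49

12/49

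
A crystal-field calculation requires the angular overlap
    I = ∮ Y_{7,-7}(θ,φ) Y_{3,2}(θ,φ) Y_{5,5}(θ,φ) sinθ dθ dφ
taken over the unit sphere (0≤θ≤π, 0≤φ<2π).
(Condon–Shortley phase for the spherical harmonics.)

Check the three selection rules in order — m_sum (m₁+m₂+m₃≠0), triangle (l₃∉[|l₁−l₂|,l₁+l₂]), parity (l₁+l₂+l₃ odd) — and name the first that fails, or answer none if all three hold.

parity

Σmᵢ = 0  ✓
l₃∈[|l₁−l₂|,l₁+l₂]=[4,10], have l₃=5  ✓
Σlᵢ = 15 ⇒ odd  ✗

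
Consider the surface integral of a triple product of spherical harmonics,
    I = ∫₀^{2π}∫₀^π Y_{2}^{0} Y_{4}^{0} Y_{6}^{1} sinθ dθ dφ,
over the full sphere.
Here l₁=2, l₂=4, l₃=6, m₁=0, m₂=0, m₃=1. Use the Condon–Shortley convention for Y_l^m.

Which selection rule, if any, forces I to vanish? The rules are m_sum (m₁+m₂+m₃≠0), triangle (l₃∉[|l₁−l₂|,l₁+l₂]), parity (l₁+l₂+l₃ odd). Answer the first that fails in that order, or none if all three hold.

azimuthal sum: 0 + 0 + 1 = 1  ✗
2 ≤ 6 ≤ 6 (triangle on l)
L = 2 + 4 + 6 = 12 (even)

m_sum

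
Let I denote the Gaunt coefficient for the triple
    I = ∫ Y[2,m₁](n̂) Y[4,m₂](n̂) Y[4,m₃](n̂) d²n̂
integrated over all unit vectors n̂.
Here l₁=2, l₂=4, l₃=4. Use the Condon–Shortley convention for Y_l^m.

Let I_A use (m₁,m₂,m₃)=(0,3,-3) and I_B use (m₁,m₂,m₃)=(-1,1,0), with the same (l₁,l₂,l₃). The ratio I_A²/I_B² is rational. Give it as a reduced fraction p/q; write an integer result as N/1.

49/30

Same 2,4,4: normalisation and zero-m 3j drop out of the ratio.
A: Δ: 2! 2! 6! / 11! → 1/13860; sum: t=1:−1/720 t=2:+1/480 = 1/1440; 3j²(2 4 4; 0 3 -3) = Δ·Π!·Σ² = 7/1980  (sign -1)
B: Δ: 2! 2! 6! / 11! → 1/13860; sum: t=1:−1/96 t=2:+1/72 = 1/288; 3j²(2 4 4; -1 1 0) = Δ·Π!·Σ² = 1/462  (sign +1)
I_A²/I_B² = (7/1980)/(1/462) = 49/30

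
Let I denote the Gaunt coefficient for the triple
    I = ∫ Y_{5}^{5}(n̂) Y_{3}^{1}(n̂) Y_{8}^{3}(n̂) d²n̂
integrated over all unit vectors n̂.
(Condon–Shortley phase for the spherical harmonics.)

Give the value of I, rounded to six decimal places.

m-sum = 5 + 1 + 3 = 9 ≠ 0 ⇒ I = 0

0.000000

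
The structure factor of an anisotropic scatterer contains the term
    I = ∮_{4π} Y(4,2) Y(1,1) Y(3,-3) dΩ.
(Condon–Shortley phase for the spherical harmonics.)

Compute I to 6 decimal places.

0.061558

Checks pass: Σm=0; 8 even; l₃=3∈[3,5].
(2·4+1)(2·1+1)(2·3+1) = 189
Δ: 2! 6! 0! / 9! → 1/252
sum: t=1:−1/36 = -1/36
3j²(4 1 3; 0 0 0) = Δ·Π!·Σ² = 4/63  (sign +1)
sum: t=2:+1/1440 = 1/1440
3j²(4 1 3; 2 1 -3) = Δ·Π!·Σ² = 1/252  (sign +1)
combine: 4πI² = 189·4/63·1/252 = 1/21
take √, sign +1: I = 0.06155813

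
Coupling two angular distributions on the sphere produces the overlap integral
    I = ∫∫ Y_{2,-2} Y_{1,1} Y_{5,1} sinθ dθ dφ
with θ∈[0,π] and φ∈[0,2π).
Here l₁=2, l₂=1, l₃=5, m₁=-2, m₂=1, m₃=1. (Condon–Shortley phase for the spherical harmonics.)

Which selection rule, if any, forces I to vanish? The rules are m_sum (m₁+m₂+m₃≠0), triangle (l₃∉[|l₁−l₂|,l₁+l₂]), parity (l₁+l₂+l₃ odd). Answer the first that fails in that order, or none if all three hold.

azimuthal sum: -2 + 1 + 1 = 0  ✓
1 ≤ 5 ≤ 3 (triangle on l)  ✗
L = 2 + 1 + 5 = 8 (even)

triangle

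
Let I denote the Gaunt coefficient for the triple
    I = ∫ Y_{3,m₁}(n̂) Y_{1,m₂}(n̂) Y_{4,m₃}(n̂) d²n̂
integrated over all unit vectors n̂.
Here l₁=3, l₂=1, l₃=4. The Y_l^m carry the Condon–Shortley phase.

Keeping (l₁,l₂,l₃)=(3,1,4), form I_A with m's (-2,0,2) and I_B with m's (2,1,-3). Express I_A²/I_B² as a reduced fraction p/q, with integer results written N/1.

Shared (l₁,l₂,l₃)=(3,1,4): N and (l;000)² cancel in I_A²/I_B².
A: Δ = 0!·6!·2!/9! = 1/252; Racah Σ t=0..0: t=0:+1/120 = 1/120; ⇒ 3j(3 1 4; -2 0 2)² = 1/21, sgn +1
B: Δ = 0!·6!·2!/9! = 1/252; Racah Σ t=0..0: t=0:+1/240 = 1/240; ⇒ 3j(3 1 4; 2 1 -3)² = 1/12, sgn -1
I_A²/I_B² = (1/21)/(1/12) = 4/7

4/7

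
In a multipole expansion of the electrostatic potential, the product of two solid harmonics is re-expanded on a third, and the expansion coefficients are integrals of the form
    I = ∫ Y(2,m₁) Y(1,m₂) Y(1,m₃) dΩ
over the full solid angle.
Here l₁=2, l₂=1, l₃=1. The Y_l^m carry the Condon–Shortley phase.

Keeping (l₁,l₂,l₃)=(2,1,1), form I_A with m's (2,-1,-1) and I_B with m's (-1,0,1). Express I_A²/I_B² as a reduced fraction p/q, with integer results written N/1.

2/1

l's match ⇒ only the (l;m) 3-j factors differ between A and B.
A: triangle coeff Δ(2,1,1) = 1/30; Σ_t [0,0]: t=0:+1/4 = 1/4; (3j)²=1/5 [(2 1 1; 2 -1 -1)], sign=+1
B: triangle coeff Δ(2,1,1) = 1/30; Σ_t [1,1]: t=1:−1/2 = -1/2; (3j)²=1/10 [(2 1 1; -1 0 1)], sign=-1
I_A²/I_B² = (1/5)/(1/10) = 2/1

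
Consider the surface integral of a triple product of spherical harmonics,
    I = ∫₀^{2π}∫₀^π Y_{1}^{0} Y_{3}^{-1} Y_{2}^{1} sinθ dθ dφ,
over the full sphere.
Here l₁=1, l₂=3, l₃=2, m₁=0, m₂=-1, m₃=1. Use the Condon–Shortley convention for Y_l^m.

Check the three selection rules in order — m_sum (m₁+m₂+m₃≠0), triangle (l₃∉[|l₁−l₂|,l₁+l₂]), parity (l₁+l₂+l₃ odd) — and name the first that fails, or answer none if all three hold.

none

m₁+m₂+m₃ = 0 − 1 + 1 = 0  ✓
triangle: |1−3|=2 ≤ l₃=2 ≤ 1+3=4  ✓
parity: l₁+l₂+l₃ = 6 is even  ✓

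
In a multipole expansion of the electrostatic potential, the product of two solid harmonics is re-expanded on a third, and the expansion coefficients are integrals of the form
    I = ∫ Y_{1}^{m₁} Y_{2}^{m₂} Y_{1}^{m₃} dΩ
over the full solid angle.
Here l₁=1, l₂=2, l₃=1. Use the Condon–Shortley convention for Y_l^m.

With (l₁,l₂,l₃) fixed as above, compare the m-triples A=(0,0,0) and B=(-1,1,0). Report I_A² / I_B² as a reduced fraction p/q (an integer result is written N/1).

Same 1,2,1: normalisation and zero-m 3j drop out of the ratio.
A: Δ: 2! 0! 2! / 5! → 1/30; sum: t=1:−1/1 = -1/1; 3j²(1 2 1; 0 0 0) = Δ·Π!·Σ² = 2/15  (sign +1)
B: Δ: 2! 0! 2! / 5! → 1/30; sum: t=2:+1/2 = 1/2; 3j²(1 2 1; -1 1 0) = Δ·Π!·Σ² = 1/10  (sign -1)
I_A²/I_B² = (2/15)/(1/10) = 4/3

4/3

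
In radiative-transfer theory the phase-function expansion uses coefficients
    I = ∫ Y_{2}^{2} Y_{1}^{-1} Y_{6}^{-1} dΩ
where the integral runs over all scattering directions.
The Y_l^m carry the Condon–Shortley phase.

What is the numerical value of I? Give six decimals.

0.000000

l₃=6 ∉ [1,3] — triangle fails ⇒ I = 0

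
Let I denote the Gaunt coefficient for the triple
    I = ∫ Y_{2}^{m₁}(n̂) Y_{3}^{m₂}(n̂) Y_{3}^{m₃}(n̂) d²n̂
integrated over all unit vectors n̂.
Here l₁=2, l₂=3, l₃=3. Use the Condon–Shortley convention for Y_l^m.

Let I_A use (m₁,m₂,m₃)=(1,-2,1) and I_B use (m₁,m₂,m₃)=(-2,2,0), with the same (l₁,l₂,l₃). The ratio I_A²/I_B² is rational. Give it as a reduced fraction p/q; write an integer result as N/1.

3/4

Same 2,3,3: normalisation and zero-m 3j drop out of the ratio.
A: Δ: 2! 2! 4! / 9! → 1/3780; sum: t=0:+1/12 t=1:−1/48 = 1/16; 3j²(2 3 3; 1 -2 1) = Δ·Π!·Σ² = 1/28  (sign +1)
B: Δ: 2! 2! 4! / 9! → 1/3780; sum: t=2:+1/24 = 1/24; 3j²(2 3 3; -2 2 0) = Δ·Π!·Σ² = 1/21  (sign -1)
I_A²/I_B² = (1/28)/(1/21) = 3/4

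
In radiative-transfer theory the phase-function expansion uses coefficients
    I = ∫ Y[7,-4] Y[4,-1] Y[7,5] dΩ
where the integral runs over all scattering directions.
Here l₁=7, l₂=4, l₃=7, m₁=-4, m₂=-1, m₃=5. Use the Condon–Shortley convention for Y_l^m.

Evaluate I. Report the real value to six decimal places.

-0.036504

Checks pass: Σm=0; 18 even; l₃=7∈[3,11].
(2·7+1)(2·4+1)(2·7+1) = 2025
Δ: 4! 10! 4! / 19! → 1/58198140
sum: t=0:+1/17418240 t=1:−1/622080 t=2:+1/230400 t=3:−1/622080 t=4:+1/17418240 = 1/806400
3j²(7 4 7; 0 0 0) = Δ·Π!·Σ² = 2268/230945  (sign -1)
sum: t=1:−1/87091200 t=2:+1/8709120 t=3:−1/11612160 = 1/58060800
3j²(7 4 7; -4 -1 5) = Δ·Π!·Σ² = 99/117572  (sign +1)
combine: 4πI² = 2025·2268/230945·99/117572 = 295245/17631601
take √, sign -1: I = -0.03650400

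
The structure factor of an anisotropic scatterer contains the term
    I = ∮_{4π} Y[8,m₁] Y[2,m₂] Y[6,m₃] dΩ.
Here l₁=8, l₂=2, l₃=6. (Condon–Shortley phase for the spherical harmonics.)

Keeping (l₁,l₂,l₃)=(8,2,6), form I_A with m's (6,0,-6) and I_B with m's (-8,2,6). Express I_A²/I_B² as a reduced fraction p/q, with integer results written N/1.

1/20

Same 8,2,6: normalisation and zero-m 3j drop out of the ratio.
A: Δ: 4! 12! 0! / 17! → 1/30940; sum: t=2:+1/1916006400 = 1/1916006400; 3j²(8 2 6; 6 0 -6) = Δ·Π!·Σ² = 1/340  (sign +1)
B: Δ: 4! 12! 0! / 17! → 1/30940; sum: t=4:+1/11496038400 = 1/11496038400; 3j²(8 2 6; -8 2 6) = Δ·Π!·Σ² = 1/17  (sign +1)
I_A²/I_B² = (1/340)/(1/17) = 1/20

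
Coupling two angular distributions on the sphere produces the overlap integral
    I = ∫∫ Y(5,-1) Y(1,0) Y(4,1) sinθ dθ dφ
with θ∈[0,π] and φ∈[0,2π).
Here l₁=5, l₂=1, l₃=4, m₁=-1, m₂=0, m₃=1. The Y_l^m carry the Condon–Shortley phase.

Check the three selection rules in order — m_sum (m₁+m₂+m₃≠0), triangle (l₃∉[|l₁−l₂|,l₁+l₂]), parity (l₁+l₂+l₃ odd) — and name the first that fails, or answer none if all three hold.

azimuthal sum: -1 + 0 + 1 = 0  ✓
4 ≤ 4 ≤ 6 (triangle on l)  ✓
L = 5 + 1 + 4 = 10 (even)  ✓

none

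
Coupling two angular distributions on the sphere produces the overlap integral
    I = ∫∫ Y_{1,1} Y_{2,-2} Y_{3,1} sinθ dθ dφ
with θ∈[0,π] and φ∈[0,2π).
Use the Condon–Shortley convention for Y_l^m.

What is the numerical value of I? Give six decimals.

Checks pass: Σm=0; 6 even; l₃=3∈[1,3].
(2·1+1)(2·2+1)(2·3+1) = 105
Δ: 0! 2! 4! / 7! → 1/105
sum: t=0:+1/4 = 1/4
3j²(1 2 3; 0 0 0) = Δ·Π!·Σ² = 3/35  (sign -1)
sum: t=0:+1/48 = 1/48
3j²(1 2 3; 1 -2 1) = Δ·Π!·Σ² = 1/105  (sign +1)
combine: 4πI² = 105·3/35·1/105 = 3/35
take √, sign -1: I = -0.08258890

-0.082589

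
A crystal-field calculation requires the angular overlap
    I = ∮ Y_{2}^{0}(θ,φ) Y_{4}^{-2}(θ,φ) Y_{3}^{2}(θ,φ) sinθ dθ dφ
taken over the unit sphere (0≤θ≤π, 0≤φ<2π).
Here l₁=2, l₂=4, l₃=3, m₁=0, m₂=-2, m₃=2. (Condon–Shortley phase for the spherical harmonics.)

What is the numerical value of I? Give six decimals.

0.000000

Σlᵢ=9 odd — θ-integrand is odd under cosθ→−cosθ; I=0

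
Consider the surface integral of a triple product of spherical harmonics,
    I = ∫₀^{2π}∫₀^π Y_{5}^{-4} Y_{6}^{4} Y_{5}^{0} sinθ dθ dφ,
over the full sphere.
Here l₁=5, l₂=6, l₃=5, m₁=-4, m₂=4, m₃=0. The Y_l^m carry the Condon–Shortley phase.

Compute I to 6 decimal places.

-0.082328

m-sum 0 ✓  L=16 even ✓  1≤5≤11 ✓
Π(2lᵢ+1) = 11×13×11 = 1573
triangle coeff Δ(5,6,5) = 1/28588560
Σ_t [1,5]: t=1:−1/345600 t=2:+1/13824 t=3:−1/5184 t=4:+1/13824 t=5:−1/345600 = -7/129600
(3j)²=80/7293 [(5 6 5; 0 0 0)], sign=+1
Σ_t [5,6]: t=5:−1/345600 t=6:+1/207360 = 1/518400
(3j)²=12/2431 [(5 6 5; -4 4 0)], sign=-1
⇒ 4πI² = 320/3757
I = (-1)√(320/3757/(4π)) = -0.08232836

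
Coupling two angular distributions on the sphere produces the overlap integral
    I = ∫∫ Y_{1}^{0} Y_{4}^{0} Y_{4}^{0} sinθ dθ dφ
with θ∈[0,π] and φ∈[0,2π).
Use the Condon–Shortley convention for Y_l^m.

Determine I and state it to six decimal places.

0.000000

L=9 odd ⇒ parity kills the (l;000) factor ⇒ I = 0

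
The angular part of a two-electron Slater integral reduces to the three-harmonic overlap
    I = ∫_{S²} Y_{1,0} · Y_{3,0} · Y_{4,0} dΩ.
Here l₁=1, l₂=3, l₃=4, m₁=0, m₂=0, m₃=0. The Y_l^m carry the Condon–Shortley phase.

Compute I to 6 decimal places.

m-sum 0 ✓  L=8 even ✓  2≤4≤4 ✓
Π(2lᵢ+1) = 3×7×9 = 189
triangle coeff Δ(1,3,4) = 1/252
Σ_t [0,0]: t=0:+1/36 = 1/36
(3j)²=4/63 [(1 3 4; 0 0 0)], sign=+1
(m-triple is (0,0,0) — same symbol as above.)
⇒ 4πI² = 16/21
I = (+1)√(16/21/(4π)) = 0.24623252

0.246233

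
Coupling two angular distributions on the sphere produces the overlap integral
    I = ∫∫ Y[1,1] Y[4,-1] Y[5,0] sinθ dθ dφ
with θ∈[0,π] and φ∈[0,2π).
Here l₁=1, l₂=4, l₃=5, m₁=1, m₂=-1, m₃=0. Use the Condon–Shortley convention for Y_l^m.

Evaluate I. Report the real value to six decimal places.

Rules hold: Σm=0, L=10 even, 3≤5≤5.
N = 3·9·11 = 297
Δ = 0!·2!·8!/11! = 1/495
Racah Σ t=0..0: t=0:+1/576 = 1/576
⇒ 3j(1 4 5; 0 0 0)² = 5/99, sgn -1
Racah Σ t=0..0: t=0:+1/1440 = 1/1440
⇒ 3j(1 4 5; 1 -1 0)² = 2/99, sgn -1
4πI² = N·(3j₀)²·(3jₘ)² = 10/33
I = +1·√(0.30303/4π) = 0.15528807

0.155288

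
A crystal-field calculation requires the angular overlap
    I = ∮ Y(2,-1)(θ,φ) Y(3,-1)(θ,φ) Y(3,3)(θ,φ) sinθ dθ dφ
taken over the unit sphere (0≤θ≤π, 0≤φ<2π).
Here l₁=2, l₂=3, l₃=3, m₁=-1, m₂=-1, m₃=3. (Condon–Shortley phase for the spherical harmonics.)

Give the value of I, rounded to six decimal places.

m-sum = -1 − 1 + 3 = 1 ≠ 0 ⇒ I = 0

0.000000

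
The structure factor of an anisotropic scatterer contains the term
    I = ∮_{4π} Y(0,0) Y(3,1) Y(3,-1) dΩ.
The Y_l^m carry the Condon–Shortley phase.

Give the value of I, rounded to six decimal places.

-0.282095

Checks pass: Σm=0; 6 even; l₃=3∈[3,3].
(2·0+1)(2·3+1)(2·3+1) = 49
Δ: 0! 0! 6! / 7! → 1/7
sum: t=0:+1/36 = 1/36
3j²(0 3 3; 0 0 0) = Δ·Π!·Σ² = 1/7  (sign -1)
sum: t=0:+1/48 = 1/48
3j²(0 3 3; 0 1 -1) = Δ·Π!·Σ² = 1/7  (sign +1)
combine: 4πI² = 49·1/7·1/7 = 1/1
take √, sign -1: I = -0.28209479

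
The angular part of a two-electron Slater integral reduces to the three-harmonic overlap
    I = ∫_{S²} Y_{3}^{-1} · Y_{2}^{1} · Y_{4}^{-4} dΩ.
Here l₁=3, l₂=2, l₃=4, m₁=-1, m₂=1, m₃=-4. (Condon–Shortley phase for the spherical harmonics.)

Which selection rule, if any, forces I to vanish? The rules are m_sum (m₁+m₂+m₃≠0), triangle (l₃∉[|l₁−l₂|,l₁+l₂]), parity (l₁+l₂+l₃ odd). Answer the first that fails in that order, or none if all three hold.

m_sum

m₁+m₂+m₃ = -1 + 1 − 4 = -4  ✗
triangle: |3−2|=1 ≤ l₃=4 ≤ 3+2=5
parity: l₁+l₂+l₃ = 9 is odd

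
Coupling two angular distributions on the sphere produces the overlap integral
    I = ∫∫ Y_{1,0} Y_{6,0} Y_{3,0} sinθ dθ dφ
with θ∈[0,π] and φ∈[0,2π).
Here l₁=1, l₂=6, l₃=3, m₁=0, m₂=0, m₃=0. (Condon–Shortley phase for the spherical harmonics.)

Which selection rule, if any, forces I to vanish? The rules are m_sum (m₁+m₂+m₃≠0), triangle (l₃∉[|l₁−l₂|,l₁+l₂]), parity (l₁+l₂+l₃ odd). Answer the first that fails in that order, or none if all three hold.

triangle

m₁+m₂+m₃ = 0 + 0 + 0 = 0  ✓
triangle: |1−6|=5 ≤ l₃=3 ≤ 1+6=7  ✗
parity: l₁+l₂+l₃ = 10 is even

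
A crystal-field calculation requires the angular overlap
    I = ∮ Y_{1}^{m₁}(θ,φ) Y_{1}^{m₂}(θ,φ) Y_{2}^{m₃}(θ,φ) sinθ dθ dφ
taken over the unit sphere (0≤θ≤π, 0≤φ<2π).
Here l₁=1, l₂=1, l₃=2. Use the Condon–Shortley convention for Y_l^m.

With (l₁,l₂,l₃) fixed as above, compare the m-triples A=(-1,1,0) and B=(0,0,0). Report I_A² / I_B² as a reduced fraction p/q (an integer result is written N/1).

Same 1,1,2: normalisation and zero-m 3j drop out of the ratio.
A: Δ: 0! 2! 2! / 5! → 1/30; sum: t=0:+1/4 = 1/4; 3j²(1 1 2; -1 1 0) = Δ·Π!·Σ² = 1/30  (sign +1)
B: Δ: 0! 2! 2! / 5! → 1/30; sum: t=0:+1/1 = 1/1; 3j²(1 1 2; 0 0 0) = Δ·Π!·Σ² = 2/15  (sign +1)
I_A²/I_B² = (1/30)/(2/15) = 1/4

1/4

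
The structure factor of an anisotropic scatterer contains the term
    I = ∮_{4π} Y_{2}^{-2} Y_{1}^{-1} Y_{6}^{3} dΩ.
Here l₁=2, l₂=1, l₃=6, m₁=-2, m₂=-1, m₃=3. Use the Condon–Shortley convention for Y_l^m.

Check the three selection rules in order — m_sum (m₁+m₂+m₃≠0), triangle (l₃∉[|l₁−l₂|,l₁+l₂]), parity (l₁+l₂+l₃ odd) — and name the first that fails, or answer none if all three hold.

triangle

m₁+m₂+m₃ = -2 − 1 + 3 = 0  ✓
triangle: |2−1|=1 ≤ l₃=6 ≤ 2+1=3  ✗
parity: l₁+l₂+l₃ = 9 is odd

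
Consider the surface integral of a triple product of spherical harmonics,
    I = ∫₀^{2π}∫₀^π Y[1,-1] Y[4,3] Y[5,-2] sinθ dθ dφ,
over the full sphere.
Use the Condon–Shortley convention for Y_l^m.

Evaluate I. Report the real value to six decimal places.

0.085055

Rules hold: Σm=0, L=10 even, 3≤5≤5.
N = 3·9·11 = 297
Δ = 0!·2!·8!/11! = 1/495
Racah Σ t=0..0: t=0:+1/576 = 1/576
⇒ 3j(1 4 5; 0 0 0)² = 5/99, sgn -1
Racah Σ t=0..0: t=0:+1/10080 = 1/10080
⇒ 3j(1 4 5; -1 3 -2)² = 1/165, sgn -1
4πI² = N·(3j₀)²·(3jₘ)² = 1/11
I = +1·√(0.0909091/4π) = 0.08505478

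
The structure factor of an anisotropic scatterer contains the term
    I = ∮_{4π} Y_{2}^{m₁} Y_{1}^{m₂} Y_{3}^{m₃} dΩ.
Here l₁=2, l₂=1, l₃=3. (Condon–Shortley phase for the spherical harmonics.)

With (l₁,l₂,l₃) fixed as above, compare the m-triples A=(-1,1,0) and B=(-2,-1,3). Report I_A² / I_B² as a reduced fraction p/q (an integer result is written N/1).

1/5

Shared (l₁,l₂,l₃)=(2,1,3): N and (l;000)² cancel in I_A²/I_B².
A: Δ = 0!·4!·2!/7! = 1/105; Racah Σ t=0..0: t=0:+1/12 = 1/12; ⇒ 3j(2 1 3; -1 1 0)² = 1/35, sgn -1
B: Δ = 0!·4!·2!/7! = 1/105; Racah Σ t=0..0: t=0:+1/48 = 1/48; ⇒ 3j(2 1 3; -2 -1 3)² = 1/7, sgn +1
I_A²/I_B² = (1/35)/(1/7) = 1/5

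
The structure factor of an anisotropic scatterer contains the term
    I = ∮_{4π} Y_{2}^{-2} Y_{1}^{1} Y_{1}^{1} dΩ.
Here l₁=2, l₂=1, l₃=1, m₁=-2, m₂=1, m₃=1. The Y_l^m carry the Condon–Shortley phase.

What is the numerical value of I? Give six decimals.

Rules hold: Σm=0, L=4 even, 1≤1≤3.
N = 5·3·3 = 45
Δ = 2!·2!·0!/5! = 1/30
Racah Σ t=1..1: t=1:−1/1 = -1/1
⇒ 3j(2 1 1; 0 0 0)² = 2/15, sgn +1
Racah Σ t=2..2: t=2:+1/4 = 1/4
⇒ 3j(2 1 1; -2 1 1)² = 1/5, sgn +1
4πI² = N·(3j₀)²·(3jₘ)² = 6/5
I = +1·√(1.2/4π) = 0.30901936

0.309019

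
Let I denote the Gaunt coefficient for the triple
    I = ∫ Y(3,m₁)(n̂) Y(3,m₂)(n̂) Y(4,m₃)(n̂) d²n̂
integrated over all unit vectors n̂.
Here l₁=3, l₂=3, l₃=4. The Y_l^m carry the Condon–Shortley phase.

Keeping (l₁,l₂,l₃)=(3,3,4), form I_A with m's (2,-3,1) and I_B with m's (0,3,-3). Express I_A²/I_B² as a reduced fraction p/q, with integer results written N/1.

Shared (l₁,l₂,l₃)=(3,3,4): N and (l;000)² cancel in I_A²/I_B².
A: Δ = 2!·4!·4!/11! = 1/34650; Racah Σ t=0..0: t=0:+1/288 = 1/288; ⇒ 3j(3 3 4; 2 -3 1)² = 5/231, sgn -1
B: Δ = 2!·4!·4!/11! = 1/34650; Racah Σ t=2..2: t=2:+1/288 = 1/288; ⇒ 3j(3 3 4; 0 3 -3)² = 1/22, sgn -1
I_A²/I_B² = (5/231)/(1/22) = 10/21

10/21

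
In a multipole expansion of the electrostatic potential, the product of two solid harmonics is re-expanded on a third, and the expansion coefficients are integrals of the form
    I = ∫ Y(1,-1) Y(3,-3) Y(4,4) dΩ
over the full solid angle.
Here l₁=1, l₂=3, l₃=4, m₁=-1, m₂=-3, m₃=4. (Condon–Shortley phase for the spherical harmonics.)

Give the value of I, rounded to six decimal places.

0.325735

Checks pass: Σm=0; 8 even; l₃=4∈[2,4].
(2·1+1)(2·3+1)(2·4+1) = 189
Δ: 0! 2! 6! / 9! → 1/252
sum: t=0:+1/36 = 1/36
3j²(1 3 4; 0 0 0) = Δ·Π!·Σ² = 4/63  (sign +1)
sum: t=0:+1/1440 = 1/1440
3j²(1 3 4; -1 -3 4) = Δ·Π!·Σ² = 1/9  (sign +1)
combine: 4πI² = 189·4/63·1/9 = 4/3
take √, sign +1: I = 0.32573501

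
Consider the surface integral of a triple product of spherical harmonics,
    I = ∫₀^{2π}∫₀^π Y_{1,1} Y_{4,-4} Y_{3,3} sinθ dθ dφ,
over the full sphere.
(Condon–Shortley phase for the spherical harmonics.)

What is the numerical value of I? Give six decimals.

0.325735

Rules hold: Σm=0, L=8 even, 3≤3≤5.
N = 3·9·7 = 189
Δ = 2!·0!·6!/9! = 1/252
Racah Σ t=1..1: t=1:−1/36 = -1/36
⇒ 3j(1 4 3; 0 0 0)² = 4/63, sgn +1
Racah Σ t=0..0: t=0:+1/1440 = 1/1440
⇒ 3j(1 4 3; 1 -4 3)² = 1/9, sgn +1
4πI² = N·(3j₀)²·(3jₘ)² = 4/3
I = +1·√(1.33333/4π) = 0.32573501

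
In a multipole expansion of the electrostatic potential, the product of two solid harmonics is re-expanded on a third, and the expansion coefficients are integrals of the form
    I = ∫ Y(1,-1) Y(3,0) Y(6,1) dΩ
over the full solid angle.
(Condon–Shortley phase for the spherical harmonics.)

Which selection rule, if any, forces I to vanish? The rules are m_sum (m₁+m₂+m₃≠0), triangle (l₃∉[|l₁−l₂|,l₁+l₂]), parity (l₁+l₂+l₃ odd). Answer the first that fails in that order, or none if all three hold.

triangle

azimuthal sum: -1 + 0 + 1 = 0  ✓
2 ≤ 6 ≤ 4 (triangle on l)  ✗
L = 1 + 3 + 6 = 10 (even)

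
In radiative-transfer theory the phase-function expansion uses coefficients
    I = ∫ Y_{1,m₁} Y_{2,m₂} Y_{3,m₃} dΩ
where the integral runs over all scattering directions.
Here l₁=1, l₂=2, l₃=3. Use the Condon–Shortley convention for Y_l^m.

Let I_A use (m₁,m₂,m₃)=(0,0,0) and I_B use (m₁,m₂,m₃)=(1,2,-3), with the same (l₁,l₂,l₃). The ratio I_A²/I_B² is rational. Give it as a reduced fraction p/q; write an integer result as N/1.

Same 1,2,3: normalisation and zero-m 3j drop out of the ratio.
A: Δ: 0! 2! 4! / 7! → 1/105; sum: t=0:+1/4 = 1/4; 3j²(1 2 3; 0 0 0) = Δ·Π!·Σ² = 3/35  (sign -1)
B: Δ: 0! 2! 4! / 7! → 1/105; sum: t=0:+1/48 = 1/48; 3j²(1 2 3; 1 2 -3) = Δ·Π!·Σ² = 1/7  (sign +1)
I_A²/I_B² = (3/35)/(1/7) = 3/5

3/5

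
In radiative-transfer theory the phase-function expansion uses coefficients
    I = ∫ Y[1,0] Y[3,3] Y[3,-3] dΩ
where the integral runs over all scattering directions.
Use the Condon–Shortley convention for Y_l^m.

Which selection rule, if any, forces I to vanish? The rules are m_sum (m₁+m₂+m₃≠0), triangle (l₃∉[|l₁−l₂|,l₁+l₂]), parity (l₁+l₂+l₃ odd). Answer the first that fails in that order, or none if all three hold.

parity

azimuthal sum: 0 + 3 − 3 = 0  ✓
2 ≤ 3 ≤ 4 (triangle on l)  ✓
L = 1 + 3 + 3 = 7 (odd)  ✗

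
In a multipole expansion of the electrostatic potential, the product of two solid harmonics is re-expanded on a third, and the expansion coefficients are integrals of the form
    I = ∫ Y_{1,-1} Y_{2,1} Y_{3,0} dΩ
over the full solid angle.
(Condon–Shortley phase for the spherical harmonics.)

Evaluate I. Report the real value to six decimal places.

0.143048

Rules hold: Σm=0, L=6 even, 1≤3≤3.
N = 3·5·7 = 105
Δ = 0!·2!·4!/7! = 1/105
Racah Σ t=0..0: t=0:+1/4 = 1/4
⇒ 3j(1 2 3; 0 0 0)² = 3/35, sgn -1
Racah Σ t=0..0: t=0:+1/12 = 1/12
⇒ 3j(1 2 3; -1 1 0)² = 1/35, sgn -1
4πI² = N·(3j₀)²·(3jₘ)² = 9/35
I = +1·√(0.257143/4π) = 0.14304817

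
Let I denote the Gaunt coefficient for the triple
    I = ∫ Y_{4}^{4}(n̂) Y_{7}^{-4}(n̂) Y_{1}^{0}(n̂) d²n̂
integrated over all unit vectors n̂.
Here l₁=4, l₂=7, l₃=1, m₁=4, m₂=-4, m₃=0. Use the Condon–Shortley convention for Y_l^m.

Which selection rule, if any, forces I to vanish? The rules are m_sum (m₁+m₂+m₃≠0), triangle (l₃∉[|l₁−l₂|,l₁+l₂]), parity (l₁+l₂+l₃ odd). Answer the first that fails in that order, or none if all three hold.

triangle

Σmᵢ = 0  ✓
l₃∈[|l₁−l₂|,l₁+l₂]=[3,11], have l₃=1  ✗
Σlᵢ = 12 ⇒ even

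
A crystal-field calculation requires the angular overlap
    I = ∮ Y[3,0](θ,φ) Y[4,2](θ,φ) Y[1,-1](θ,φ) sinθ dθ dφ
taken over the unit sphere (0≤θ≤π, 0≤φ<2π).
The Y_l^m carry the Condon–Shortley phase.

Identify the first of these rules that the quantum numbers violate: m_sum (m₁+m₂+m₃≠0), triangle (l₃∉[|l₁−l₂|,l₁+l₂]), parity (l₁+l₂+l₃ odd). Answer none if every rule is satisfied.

m_sum

m₁+m₂+m₃ = 0 + 2 − 1 = 1  ✗
triangle: |3−4|=1 ≤ l₃=1 ≤ 3+4=7
parity: l₁+l₂+l₃ = 8 is even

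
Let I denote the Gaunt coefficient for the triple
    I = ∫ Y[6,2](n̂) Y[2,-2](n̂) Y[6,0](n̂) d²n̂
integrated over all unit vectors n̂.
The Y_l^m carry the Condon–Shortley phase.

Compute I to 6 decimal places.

Rules hold: Σm=0, L=14 even, 4≤6≤8.
N = 13·5·13 = 845
Δ = 2!·10!·2!/15! = 1/90090
Racah Σ t=0..2: t=0:+1/69120 t=1:−1/14400 t=2:+1/69120 = -7/172800
⇒ 3j(6 2 6; 0 0 0)² = 14/715, sgn -1
Racah Σ t=0..0: t=0:+1/69120 = 1/69120
⇒ 3j(6 2 6; 2 -2 0)² = 4/143, sgn +1
4πI² = N·(3j₀)²·(3jₘ)² = 56/121
I = -1·√(0.46281/4π) = -0.19190947

-0.191909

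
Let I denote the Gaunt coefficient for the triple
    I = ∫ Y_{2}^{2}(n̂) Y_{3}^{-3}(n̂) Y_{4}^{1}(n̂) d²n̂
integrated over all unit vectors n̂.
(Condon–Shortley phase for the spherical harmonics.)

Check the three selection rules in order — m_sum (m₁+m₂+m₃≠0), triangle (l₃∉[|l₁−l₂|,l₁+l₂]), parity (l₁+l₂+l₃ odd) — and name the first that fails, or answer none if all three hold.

Σmᵢ = 0  ✓
l₃∈[|l₁−l₂|,l₁+l₂]=[1,5], have l₃=4  ✓
Σlᵢ = 9 ⇒ odd  ✗

parity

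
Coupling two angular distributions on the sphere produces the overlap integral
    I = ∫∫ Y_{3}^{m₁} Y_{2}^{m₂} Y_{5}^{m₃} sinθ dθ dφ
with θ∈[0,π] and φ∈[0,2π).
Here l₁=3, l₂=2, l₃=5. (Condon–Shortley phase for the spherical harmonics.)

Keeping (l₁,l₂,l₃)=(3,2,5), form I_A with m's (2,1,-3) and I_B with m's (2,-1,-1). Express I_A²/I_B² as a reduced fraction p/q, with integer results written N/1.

l's match ⇒ only the (l;m) 3-j factors differ between A and B.
A: triangle coeff Δ(3,2,5) = 1/2310; Σ_t [0,0]: t=0:+1/720 = 1/720; (3j)²=8/165 [(3 2 5; 2 1 -3)], sign=+1
B: triangle coeff Δ(3,2,5) = 1/2310; Σ_t [0,0]: t=0:+1/720 = 1/720; (3j)²=4/385 [(3 2 5; 2 -1 -1)], sign=+1
I_A²/I_B² = (8/165)/(4/385) = 14/3

14/3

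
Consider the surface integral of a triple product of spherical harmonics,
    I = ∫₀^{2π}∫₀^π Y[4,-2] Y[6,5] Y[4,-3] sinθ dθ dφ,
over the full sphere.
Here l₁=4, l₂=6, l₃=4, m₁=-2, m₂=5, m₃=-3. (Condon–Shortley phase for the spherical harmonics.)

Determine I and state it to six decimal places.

Checks pass: Σm=0; 14 even; l₃=4∈[2,10].
(2·4+1)(2·6+1)(2·4+1) = 1053
Δ: 6! 2! 6! / 15! → 1/1261260
sum: t=2:+1/4608 t=3:−1/1296 t=4:+1/4608 = -7/20736
3j²(4 6 4; 0 0 0) = Δ·Π!·Σ² = 20/1287  (sign -1)
sum: t=5:−1/86400 t=6:+1/172800 = -1/172800
3j²(4 6 4; -2 5 -3) = Δ·Π!·Σ² = 1/130  (sign +1)
combine: 4πI² = 1053·20/1287·1/130 = 18/143
take √, sign -1: I = -0.10008369

-0.100084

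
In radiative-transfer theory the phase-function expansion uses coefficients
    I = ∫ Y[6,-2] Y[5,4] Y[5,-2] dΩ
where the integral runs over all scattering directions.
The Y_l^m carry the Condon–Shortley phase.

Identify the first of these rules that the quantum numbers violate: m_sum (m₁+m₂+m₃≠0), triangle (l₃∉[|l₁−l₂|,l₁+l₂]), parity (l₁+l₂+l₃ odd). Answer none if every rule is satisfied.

azimuthal sum: -2 + 4 − 2 = 0  ✓
1 ≤ 5 ≤ 11 (triangle on l)  ✓
L = 6 + 5 + 5 = 16 (even)  ✓

none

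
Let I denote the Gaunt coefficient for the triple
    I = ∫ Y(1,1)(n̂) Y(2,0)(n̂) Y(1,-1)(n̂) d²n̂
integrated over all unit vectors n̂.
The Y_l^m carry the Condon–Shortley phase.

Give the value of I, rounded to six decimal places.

0.126157

Checks pass: Σm=0; 4 even; l₃=1∈[1,3].
(2·1+1)(2·2+1)(2·1+1) = 45
Δ: 2! 0! 2! / 5! → 1/30
sum: t=1:−1/1 = -1/1
3j²(1 2 1; 0 0 0) = Δ·Π!·Σ² = 2/15  (sign +1)
sum: t=0:+1/4 = 1/4
3j²(1 2 1; 1 0 -1) = Δ·Π!·Σ² = 1/30  (sign +1)
combine: 4πI² = 45·2/15·1/30 = 1/5
take √, sign +1: I = 0.12615663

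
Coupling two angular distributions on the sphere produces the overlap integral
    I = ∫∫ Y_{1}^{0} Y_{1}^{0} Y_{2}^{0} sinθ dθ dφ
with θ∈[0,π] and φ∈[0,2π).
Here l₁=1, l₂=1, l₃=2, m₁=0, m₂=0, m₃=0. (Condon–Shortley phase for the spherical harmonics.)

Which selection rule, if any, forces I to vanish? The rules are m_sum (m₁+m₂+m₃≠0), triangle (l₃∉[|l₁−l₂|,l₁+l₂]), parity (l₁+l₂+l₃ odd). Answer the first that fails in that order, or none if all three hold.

none

azimuthal sum: 0 + 0 + 0 = 0  ✓
0 ≤ 2 ≤ 2 (triangle on l)  ✓
L = 1 + 1 + 2 = 4 (even)  ✓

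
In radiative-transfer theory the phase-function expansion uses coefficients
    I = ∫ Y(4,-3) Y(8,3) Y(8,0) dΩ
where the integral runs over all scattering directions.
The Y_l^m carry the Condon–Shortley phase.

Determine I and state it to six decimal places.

0.083505

Rules hold: Σm=0, L=20 even, 4≤8≤12.
N = 9·17·17 = 2601
Δ = 4!·4!·12!/21! = 1/185175900
Racah Σ t=0..4: t=0:+1/557383680 t=1:−1/21772800 t=2:+1/8294400 t=3:−1/21772800 t=4:+1/557383680 = 1/30965760
⇒ 3j(4 8 8; 0 0 0)² = 36/4199, sgn +1
Racah Σ t=3..4: t=3:−1/139345920 t=4:+1/87091200 = 1/232243200
⇒ 3j(4 8 8; -3 3 0)² = 33/8398, sgn +1
4πI² = N·(3j₀)²·(3jₘ)² = 5346/61009
I = +1·√(0.0876264/4π) = 0.08350502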